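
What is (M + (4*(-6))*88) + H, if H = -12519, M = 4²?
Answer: -14615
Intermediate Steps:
M = 16
(M + (4*(-6))*88) + H = (16 + (4*(-6))*88) - 12519 = (16 - 24*88) - 12519 = (16 - 2112) - 12519 = -2096 - 12519 = -14615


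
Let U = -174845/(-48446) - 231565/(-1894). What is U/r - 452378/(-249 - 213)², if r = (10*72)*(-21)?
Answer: -125015293498703/58754766592368 ≈ -2.1277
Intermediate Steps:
U = 2887388605/22939181 (U = -174845*(-1/48446) - 231565*(-1/1894) = 174845/48446 + 231565/1894 = 2887388605/22939181 ≈ 125.87)
r = -15120 (r = 720*(-21) = -15120)
U/r - 452378/(-249 - 213)² = (2887388605/22939181)/(-15120) - 452378/(-249 - 213)² = (2887388605/22939181)*(-1/15120) - 452378/((-462)²) = -577477721/69368083344 - 452378/213444 = -577477721/69368083344 - 452378*1/213444 = -577477721/69368083344 - 226189/106722 = -125015293498703/58754766592368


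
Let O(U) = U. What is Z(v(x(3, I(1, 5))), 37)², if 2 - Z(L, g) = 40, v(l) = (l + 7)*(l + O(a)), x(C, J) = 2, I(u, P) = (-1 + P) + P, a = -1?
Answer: 1444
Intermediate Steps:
I(u, P) = -1 + 2*P
v(l) = (-1 + l)*(7 + l) (v(l) = (l + 7)*(l - 1) = (7 + l)*(-1 + l) = (-1 + l)*(7 + l))
Z(L, g) = -38 (Z(L, g) = 2 - 1*40 = 2 - 40 = -38)
Z(v(x(3, I(1, 5))), 37)² = (-38)² = 1444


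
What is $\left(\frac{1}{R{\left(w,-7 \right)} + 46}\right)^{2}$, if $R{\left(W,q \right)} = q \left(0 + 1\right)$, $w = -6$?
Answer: $\frac{1}{1521} \approx 0.00065746$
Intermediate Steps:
$R{\left(W,q \right)} = q$ ($R{\left(W,q \right)} = q 1 = q$)
$\left(\frac{1}{R{\left(w,-7 \right)} + 46}\right)^{2} = \left(\frac{1}{-7 + 46}\right)^{2} = \left(\frac{1}{39}\right)^{2} = \frac{1}{1521}$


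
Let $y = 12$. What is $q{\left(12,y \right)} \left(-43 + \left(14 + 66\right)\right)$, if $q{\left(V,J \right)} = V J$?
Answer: $5328$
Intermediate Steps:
$q{\left(V,J \right)} = J V$
$q{\left(12,y \right)} \left(-43 + \left(14 + 66\right)\right) = 12 \cdot 12 \left(-43 + \left(14 + 66\right)\right) = 144 \left(-43 + 80\right) = 144 \cdot 37 = 5328$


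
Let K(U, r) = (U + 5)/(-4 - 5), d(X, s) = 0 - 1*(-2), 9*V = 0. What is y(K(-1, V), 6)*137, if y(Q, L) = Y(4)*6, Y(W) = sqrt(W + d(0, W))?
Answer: 822*sqrt(6) ≈ 2013.5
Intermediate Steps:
V = 0 (V = (1/9)*0 = 0)
d(X, s) = 2 (d(X, s) = 0 + 2 = 2)
Y(W) = sqrt(2 + W) (Y(W) = sqrt(W + 2) = sqrt(2 + W))
K(U, r) = -5/9 - U/9 (K(U, r) = (5 + U)/(-9) = (5 + U)*(-1/9) = -5/9 - U/9)
y(Q, L) = 6*sqrt(6) (y(Q, L) = sqrt(2 + 4)*6 = sqrt(6)*6 = 6*sqrt(6))
y(K(-1, V), 6)*137 = (6*sqrt(6))*137 = 822*sqrt(6)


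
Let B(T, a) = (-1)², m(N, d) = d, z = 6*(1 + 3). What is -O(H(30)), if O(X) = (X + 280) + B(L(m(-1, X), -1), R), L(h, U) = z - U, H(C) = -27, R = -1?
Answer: -254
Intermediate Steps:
z = 24 (z = 6*4 = 24)
L(h, U) = 24 - U
B(T, a) = 1
O(X) = 281 + X (O(X) = (X + 280) + 1 = (280 + X) + 1 = 281 + X)
-O(H(30)) = -(281 - 27) = -1*254 = -254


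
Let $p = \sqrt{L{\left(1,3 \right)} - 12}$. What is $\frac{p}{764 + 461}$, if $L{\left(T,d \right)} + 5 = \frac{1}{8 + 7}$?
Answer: $\frac{i \sqrt{3810}}{18375} \approx 0.0033592 i$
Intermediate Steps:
$L{\left(T,d \right)} = - \frac{74}{15}$ ($L{\left(T,d \right)} = -5 + \frac{1}{8 + 7} = -5 + \frac{1}{15} = - \frac{74}{15}$)
$p = \frac{i \sqrt{3810}}{15}$ ($p = \sqrt{- \frac{74}{15} - 12} = \sqrt{- \frac{254}{15}} = \frac{i \sqrt{3810}}{15} \approx 4.115 i$)
$\frac{p}{764 + 461} = \frac{\frac{1}{15} i \sqrt{3810}}{764 + 461} = \frac{\frac{1}{15} i \sqrt{3810}}{1225} = \frac{i \sqrt{3810}}{15} \cdot \frac{1}{1225} = \frac{i \sqrt{3810}}{18375}$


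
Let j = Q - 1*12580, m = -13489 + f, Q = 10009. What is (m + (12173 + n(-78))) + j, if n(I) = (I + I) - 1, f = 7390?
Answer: 3346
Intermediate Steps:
m = -6099 (m = -13489 + 7390 = -6099)
n(I) = -1 + 2*I (n(I) = 2*I - 1 = -1 + 2*I)
j = -2571 (j = 10009 - 1*12580 = 10009 - 12580 = -2571)
(m + (12173 + n(-78))) + j = (-6099 + (12173 + (-1 + 2*(-78)))) - 2571 = (-6099 + (12173 + (-1 - 156))) - 2571 = (-6099 + (12173 - 157)) - 2571 = (-6099 + 12016) - 2571 = 5917 - 2571 = 3346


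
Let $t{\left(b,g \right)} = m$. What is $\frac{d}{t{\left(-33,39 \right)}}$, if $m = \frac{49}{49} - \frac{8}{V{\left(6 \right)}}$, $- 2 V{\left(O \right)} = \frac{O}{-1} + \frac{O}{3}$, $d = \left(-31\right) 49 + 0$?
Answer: $\frac{1519}{3} \approx 506.33$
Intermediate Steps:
$d = -1519$ ($d = -1519 + 0 = -1519$)
$V{\left(O \right)} = \frac{O}{3}$ ($V{\left(O \right)} = - \frac{\frac{O}{-1} + \frac{O}{3}}{2} = - \frac{O \left(-1\right) + O \frac{1}{3}}{2} = - \frac{- O + \frac{O}{3}}{2} = - \frac{\left(- \frac{2}{3}\right) O}{2} = \frac{O}{3}$)
$m = -3$ ($m = \frac{49}{49} - \frac{8}{\frac{1}{3} \cdot 6} = 49 \cdot \frac{1}{49} - \frac{8}{2} = 1 - 4 = -3$)
$t{\left(b,g \right)} = -3$
$\frac{d}{t{\left(-33,39 \right)}} = - \frac{1519}{-3} = \left(-1519\right) \left(- \frac{1}{3}\right) = \frac{1519}{3}$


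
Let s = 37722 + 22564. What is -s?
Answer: -60286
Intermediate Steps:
s = 60286
-s = -1*60286 = -60286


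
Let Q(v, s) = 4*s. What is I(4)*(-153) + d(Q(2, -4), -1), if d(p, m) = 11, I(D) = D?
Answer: -601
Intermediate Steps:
I(4)*(-153) + d(Q(2, -4), -1) = 4*(-153) + 11 = -612 + 11 = -601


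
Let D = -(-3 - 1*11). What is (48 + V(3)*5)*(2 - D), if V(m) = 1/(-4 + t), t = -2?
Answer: -566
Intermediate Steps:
D = 14 (D = -(-3 - 11) = -1*(-14) = 14)
V(m) = -⅙ (V(m) = 1/(-4 - 2) = 1/(-6) = -⅙)
(48 + V(3)*5)*(2 - D) = (48 - ⅙*5)*(2 - 1*14) = (48 - ⅚)*(2 - 14) = (283/6)*(-12) = -566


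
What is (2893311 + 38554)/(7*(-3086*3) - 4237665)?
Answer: -2931865/4302471 ≈ -0.68144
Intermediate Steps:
(2893311 + 38554)/(7*(-3086*3) - 4237665) = 2931865/(7*(-9258) - 4237665) = 2931865/(-64806 - 4237665) = 2931865/(-4302471) = 2931865*(-1/4302471) = -2931865/4302471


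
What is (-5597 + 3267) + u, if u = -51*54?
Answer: -5084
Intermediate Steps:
u = -2754
(-5597 + 3267) + u = (-5597 + 3267) - 2754 = -2330 - 2754 = -5084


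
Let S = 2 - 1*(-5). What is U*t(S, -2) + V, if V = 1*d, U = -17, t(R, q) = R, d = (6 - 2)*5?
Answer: -99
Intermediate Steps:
d = 20 (d = 4*5 = 20)
S = 7 (S = 2 + 5 = 7)
V = 20 (V = 1*20 = 20)
U*t(S, -2) + V = -17*7 + 20 = -119 + 20 = -99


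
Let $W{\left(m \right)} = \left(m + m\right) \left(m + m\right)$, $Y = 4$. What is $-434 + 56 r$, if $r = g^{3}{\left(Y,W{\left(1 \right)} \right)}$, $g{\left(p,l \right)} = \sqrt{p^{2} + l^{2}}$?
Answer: $-434 + 7168 \sqrt{2} \approx 9703.1$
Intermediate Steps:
$W{\left(m \right)} = 4 m^{2}$ ($W{\left(m \right)} = 2 m 2 m = 4 m^{2}$)
$g{\left(p,l \right)} = \sqrt{l^{2} + p^{2}}$
$r = 128 \sqrt{2}$ ($r = \left(\sqrt{\left(4 \cdot 1^{2}\right)^{2} + 4^{2}}\right)^{3} = \left(\sqrt{\left(4 \cdot 1\right)^{2} + 16}\right)^{3} = \left(\sqrt{4^{2} + 16}\right)^{3} = \left(\sqrt{16 + 16}\right)^{3} = \left(\sqrt{32}\right)^{3} = \left(4 \sqrt{2}\right)^{3} = 128 \sqrt{2} \approx 181.02$)
$-434 + 56 r = -434 + 56 \cdot 128 \sqrt{2} = -434 + 7168 \sqrt{2}$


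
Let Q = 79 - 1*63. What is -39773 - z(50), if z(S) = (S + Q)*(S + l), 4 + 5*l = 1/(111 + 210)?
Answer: -23015829/535 ≈ -43020.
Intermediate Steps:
l = -1283/1605 (l = -4/5 + 1/(5*(111 + 210)) = -4/5 + (1/5)/321 = -4/5 + (1/5)*(1/321) = -4/5 + 1/1605 = -1283/1605 ≈ -0.79938)
Q = 16 (Q = 79 - 63 = 16)
z(S) = (16 + S)*(-1283/1605 + S) (z(S) = (S + 16)*(S - 1283/1605) = (16 + S)*(-1283/1605 + S))
-39773 - z(50) = -39773 - (-20528/1605 + 50**2 + (24397/1605)*50) = -39773 - (-20528/1605 + 2500 + 243970/321) = -39773 - 1*1737274/535 = -39773 - 1737274/535 = -23015829/535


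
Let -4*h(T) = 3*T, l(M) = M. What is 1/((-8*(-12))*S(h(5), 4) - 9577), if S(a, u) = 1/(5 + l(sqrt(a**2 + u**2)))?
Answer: -261139/2525396171 - 128*sqrt(481)/2525396171 ≈ -0.00010452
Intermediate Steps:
h(T) = -3*T/4
S(a, u) = 1/(5 + sqrt(a**2 + u**2))
1/((-8*(-12))*S(h(5), 4) - 9577) = 1/((-8*(-12))/(5 + sqrt((-3/4*5)**2 + 4**2)) - 9577) = 1/(96/(5 + sqrt((-15/4)**2 + 16)) - 9577) = 1/(96/(5 + sqrt(225/16 + 16)) - 9577) = 1/(96/(5 + sqrt(481/16)) - 9577) = 1/(96/(5 + sqrt(481)/4) - 9577) = 1/(-9577 + 96/(5 + sqrt(481)/4))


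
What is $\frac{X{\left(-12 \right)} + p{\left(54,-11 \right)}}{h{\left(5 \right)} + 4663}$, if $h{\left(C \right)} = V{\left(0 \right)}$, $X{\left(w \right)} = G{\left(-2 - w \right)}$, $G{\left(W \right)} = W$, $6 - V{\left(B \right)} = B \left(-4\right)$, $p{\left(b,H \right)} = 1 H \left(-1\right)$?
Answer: $\frac{3}{667} \approx 0.0044978$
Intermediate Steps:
$p{\left(b,H \right)} = - H$ ($p{\left(b,H \right)} = H \left(-1\right) = - H$)
$V{\left(B \right)} = 6 + 4 B$ ($V{\left(B \right)} = 6 - B \left(-4\right) = 6 - - 4 B = 6 + 4 B$)
$X{\left(w \right)} = -2 - w$
$h{\left(C \right)} = 6$ ($h{\left(C \right)} = 6 + 4 \cdot 0 = 6 + 0 = 6$)
$\frac{X{\left(-12 \right)} + p{\left(54,-11 \right)}}{h{\left(5 \right)} + 4663} = \frac{\left(-2 - -12\right) - -11}{6 + 4663} = \frac{\left(-2 + 12\right) + 11}{4669} = \left(10 + 11\right) \frac{1}{4669} = 21 \cdot \frac{1}{4669} = \frac{3}{667}$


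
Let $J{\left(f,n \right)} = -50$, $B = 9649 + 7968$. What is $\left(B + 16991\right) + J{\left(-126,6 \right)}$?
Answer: $34558$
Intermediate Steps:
$B = 17617$
$\left(B + 16991\right) + J{\left(-126,6 \right)} = \left(17617 + 16991\right) - 50 = 34608 - 50 = 34558$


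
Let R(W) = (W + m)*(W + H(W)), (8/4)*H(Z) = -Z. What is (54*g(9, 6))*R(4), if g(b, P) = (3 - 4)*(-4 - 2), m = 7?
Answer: 7128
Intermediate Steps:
H(Z) = -Z/2 (H(Z) = (-Z)/2 = -Z/2)
g(b, P) = 6 (g(b, P) = -1*(-6) = 6)
R(W) = W*(7 + W)/2 (R(W) = (W + 7)*(W - W/2) = (7 + W)*(W/2) = W*(7 + W)/2)
(54*g(9, 6))*R(4) = (54*6)*((½)*4*(7 + 4)) = 324*((½)*4*11) = 324*22 = 7128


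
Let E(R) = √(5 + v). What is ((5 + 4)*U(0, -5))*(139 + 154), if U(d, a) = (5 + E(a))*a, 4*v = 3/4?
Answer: -65925 - 13185*√83/4 ≈ -95955.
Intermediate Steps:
v = 3/16 (v = (3/4)/4 = (3*(¼))/4 = (¼)*(¾) = 3/16 ≈ 0.18750)
E(R) = √83/4 (E(R) = √(5 + 3/16) = √(83/16) = √83/4)
U(d, a) = a*(5 + √83/4) (U(d, a) = (5 + √83/4)*a = a*(5 + √83/4))
((5 + 4)*U(0, -5))*(139 + 154) = ((5 + 4)*((¼)*(-5)*(20 + √83)))*(139 + 154) = (9*(-25 - 5*√83/4))*293 = (-225 - 45*√83/4)*293 = -65925 - 13185*√83/4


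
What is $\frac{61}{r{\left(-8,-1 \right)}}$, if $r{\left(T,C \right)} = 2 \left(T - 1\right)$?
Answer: $- \frac{61}{18} \approx -3.3889$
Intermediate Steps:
$r{\left(T,C \right)} = -2 + 2 T$ ($r{\left(T,C \right)} = 2 \left(-1 + T\right) = -2 + 2 T$)
$\frac{61}{r{\left(-8,-1 \right)}} = \frac{61}{-2 + 2 \left(-8\right)} = \frac{61}{-2 - 16} = \frac{61}{-18} = 61 \left(- \frac{1}{18}\right) = - \frac{61}{18}$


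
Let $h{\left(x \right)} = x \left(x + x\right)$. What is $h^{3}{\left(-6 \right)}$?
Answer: $373248$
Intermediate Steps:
$h{\left(x \right)} = 2 x^{2}$ ($h{\left(x \right)} = x 2 x = 2 x^{2}$)
$h^{3}{\left(-6 \right)} = \left(2 \left(-6\right)^{2}\right)^{3} = \left(2 \cdot 36\right)^{3} = 72^{3} = 373248$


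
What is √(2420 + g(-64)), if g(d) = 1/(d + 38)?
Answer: 3*√181766/26 ≈ 49.193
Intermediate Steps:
g(d) = 1/(38 + d)
√(2420 + g(-64)) = √(2420 + 1/(38 - 64)) = √(2420 + 1/(-26)) = √(2420 - 1/26) = √(62919/26) = 3*√181766/26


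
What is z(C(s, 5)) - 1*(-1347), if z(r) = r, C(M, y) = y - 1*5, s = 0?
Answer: 1347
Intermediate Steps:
C(M, y) = -5 + y (C(M, y) = y - 5 = -5 + y)
z(C(s, 5)) - 1*(-1347) = (-5 + 5) - 1*(-1347) = 0 + 1347 = 1347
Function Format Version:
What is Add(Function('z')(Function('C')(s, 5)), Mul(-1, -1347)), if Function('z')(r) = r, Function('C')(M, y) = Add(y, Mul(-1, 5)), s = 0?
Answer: 1347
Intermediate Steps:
Function('C')(M, y) = Add(-5, y) (Function('C')(M, y) = Add(y, -5) = Add(-5, y))
Add(Function('z')(Function('C')(s, 5)), Mul(-1, -1347)) = Add(Add(-5, 5), Mul(-1, -1347)) = Add(0, 1347) = 1347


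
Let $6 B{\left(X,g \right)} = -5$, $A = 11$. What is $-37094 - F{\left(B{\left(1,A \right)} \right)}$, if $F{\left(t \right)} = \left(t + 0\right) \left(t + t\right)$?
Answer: $- \frac{667717}{18} \approx -37095.0$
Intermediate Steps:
$B{\left(X,g \right)} = - \frac{5}{6}$ ($B{\left(X,g \right)} = \frac{1}{6} \left(-5\right) = - \frac{5}{6}$)
$F{\left(t \right)} = 2 t^{2}$ ($F{\left(t \right)} = t 2 t = 2 t^{2}$)
$-37094 - F{\left(B{\left(1,A \right)} \right)} = -37094 - 2 \left(- \frac{5}{6}\right)^{2} = -37094 - 2 \cdot \frac{25}{36} = -37094 - \frac{25}{18} = - \frac{667717}{18}$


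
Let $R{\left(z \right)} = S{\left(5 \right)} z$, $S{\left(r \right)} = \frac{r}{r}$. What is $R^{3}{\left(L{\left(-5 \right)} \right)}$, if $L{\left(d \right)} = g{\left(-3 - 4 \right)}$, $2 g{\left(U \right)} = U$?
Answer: $- \frac{343}{8} \approx -42.875$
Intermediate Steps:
$g{\left(U \right)} = \frac{U}{2}$
$S{\left(r \right)} = 1$
$L{\left(d \right)} = - \frac{7}{2}$ ($L{\left(d \right)} = \frac{-3 - 4}{2} = \frac{1}{2} \left(-7\right) = - \frac{7}{2}$)
$R{\left(z \right)} = z$ ($R{\left(z \right)} = 1 z = z$)
$R^{3}{\left(L{\left(-5 \right)} \right)} = \left(- \frac{7}{2}\right)^{3} = - \frac{343}{8}$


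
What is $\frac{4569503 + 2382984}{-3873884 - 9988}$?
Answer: $- \frac{6952487}{3883872} \approx -1.7901$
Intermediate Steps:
$\frac{4569503 + 2382984}{-3873884 - 9988} = \frac{6952487}{-3883872} = 6952487 \left(- \frac{1}{3883872}\right) = - \frac{6952487}{3883872}$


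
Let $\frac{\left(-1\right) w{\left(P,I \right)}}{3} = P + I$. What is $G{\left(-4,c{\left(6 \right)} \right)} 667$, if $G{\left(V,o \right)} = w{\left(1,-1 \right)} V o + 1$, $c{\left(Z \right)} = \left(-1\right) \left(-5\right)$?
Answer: $667$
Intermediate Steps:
$c{\left(Z \right)} = 5$
$w{\left(P,I \right)} = - 3 I - 3 P$ ($w{\left(P,I \right)} = - 3 \left(P + I\right) = - 3 \left(I + P\right) = - 3 I - 3 P$)
$G{\left(V,o \right)} = 1$ ($G{\left(V,o \right)} = \left(\left(-3\right) \left(-1\right) - 3\right) V o + 1 = \left(3 - 3\right) V o + 1 = 0 V o + 1 = 0 o + 1 = 0 + 1 = 1$)
$G{\left(-4,c{\left(6 \right)} \right)} 667 = 1 \cdot 667 = 667$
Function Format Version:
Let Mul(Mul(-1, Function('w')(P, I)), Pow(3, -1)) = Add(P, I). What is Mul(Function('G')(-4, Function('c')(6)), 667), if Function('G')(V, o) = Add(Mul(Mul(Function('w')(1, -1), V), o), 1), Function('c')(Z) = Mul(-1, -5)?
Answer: 667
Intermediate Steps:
Function('c')(Z) = 5
Function('w')(P, I) = Add(Mul(-3, I), Mul(-3, P)) (Function('w')(P, I) = Mul(-3, Add(P, I)) = Mul(-3, Add(I, P)) = Add(Mul(-3, I), Mul(-3, P)))
Function('G')(V, o) = 1 (Function('G')(V, o) = Add(Mul(Mul(Add(Mul(-3, -1), Mul(-3, 1)), V), o), 1) = Add(Mul(Mul(Add(3, -3), V), o), 1) = Add(Mul(Mul(0, V), o), 1) = Add(Mul(0, o), 1) = Add(0, 1) = 1)
Mul(Function('G')(-4, Function('c')(6)), 667) = Mul(1, 667) = 667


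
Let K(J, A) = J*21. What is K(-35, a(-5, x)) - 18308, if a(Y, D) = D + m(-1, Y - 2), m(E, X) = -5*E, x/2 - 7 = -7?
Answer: -19043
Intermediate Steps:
x = 0 (x = 14 + 2*(-7) = 14 - 14 = 0)
a(Y, D) = 5 + D (a(Y, D) = D - 5*(-1) = D + 5 = 5 + D)
K(J, A) = 21*J
K(-35, a(-5, x)) - 18308 = 21*(-35) - 18308 = -735 - 18308 = -19043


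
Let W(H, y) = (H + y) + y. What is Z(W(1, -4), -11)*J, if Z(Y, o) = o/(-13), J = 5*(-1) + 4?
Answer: -11/13 ≈ -0.84615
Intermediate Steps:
W(H, y) = H + 2*y
J = -1 (J = -5 + 4 = -1)
Z(Y, o) = -o/13 (Z(Y, o) = o*(-1/13) = -o/13)
Z(W(1, -4), -11)*J = -1/13*(-11)*(-1) = (11/13)*(-1) = -11/13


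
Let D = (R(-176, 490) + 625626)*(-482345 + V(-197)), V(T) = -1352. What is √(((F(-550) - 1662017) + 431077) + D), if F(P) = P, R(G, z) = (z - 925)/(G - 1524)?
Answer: I*√8745566985406115/170 ≈ 5.501e+5*I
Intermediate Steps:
R(G, z) = (-925 + z)/(-1524 + G)
D = -102888604651119/340 (D = ((-925 + 490)/(-1524 - 176) + 625626)*(-482345 - 1352) = (-435/(-1700) + 625626)*(-483697) = (-1/1700*(-435) + 625626)*(-483697) = (87/340 + 625626)*(-483697) = (212712927/340)*(-483697) = -102888604651119/340 ≈ -3.0261e+11)
√(((F(-550) - 1662017) + 431077) + D) = √(((-550 - 1662017) + 431077) - 102888604651119/340) = √((-1662567 + 431077) - 102888604651119/340) = √(-1231490 - 102888604651119/340) = √(-102889023357719/340) = I*√8745566985406115/170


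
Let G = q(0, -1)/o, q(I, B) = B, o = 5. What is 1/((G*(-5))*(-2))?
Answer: -1/2 ≈ -0.50000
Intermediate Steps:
G = -1/5 ≈ -0.20000
1/((G*(-5))*(-2)) = 1/(-1/5*(-5)*(-2)) = 1/(1*(-2)) = 1/(-2) = -1/2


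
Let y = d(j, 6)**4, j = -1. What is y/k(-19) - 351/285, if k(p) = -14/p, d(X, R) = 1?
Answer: 167/1330 ≈ 0.12556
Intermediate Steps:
y = 1 (y = 1**4 = 1)
y/k(-19) - 351/285 = 1/(-14/(-19)) - 351/285 = 1/(-14*(-1/19)) - 351*1/285 = 1/(14/19) - 117/95 = 1*(19/14) - 117/95 = 19/14 - 117/95 = 167/1330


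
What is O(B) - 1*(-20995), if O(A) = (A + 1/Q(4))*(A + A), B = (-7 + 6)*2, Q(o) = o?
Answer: 21002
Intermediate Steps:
B = -2 (B = -1*2 = -2)
O(A) = 2*A*(¼ + A) (O(A) = (A + 1/4)*(A + A) = (A + ¼)*(2*A) = (¼ + A)*(2*A) = 2*A*(¼ + A))
O(B) - 1*(-20995) = (½)*(-2)*(1 + 4*(-2)) - 1*(-20995) = (½)*(-2)*(1 - 8) + 20995 = (½)*(-2)*(-7) + 20995 = 7 + 20995 = 21002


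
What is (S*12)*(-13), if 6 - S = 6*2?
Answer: 936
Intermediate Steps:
S = -6 (S = 6 - 6*2 = 6 - 1*12 = 6 - 12 = -6)
(S*12)*(-13) = -6*12*(-13) = -72*(-13) = 936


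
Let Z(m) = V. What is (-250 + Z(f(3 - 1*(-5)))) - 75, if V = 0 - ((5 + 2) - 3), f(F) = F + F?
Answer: -329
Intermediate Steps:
f(F) = 2*F
V = -4 (V = 0 - (7 - 3) = 0 - 1*4 = 0 - 4 = -4)
Z(m) = -4
(-250 + Z(f(3 - 1*(-5)))) - 75 = (-250 - 4) - 75 = -254 - 75 = -329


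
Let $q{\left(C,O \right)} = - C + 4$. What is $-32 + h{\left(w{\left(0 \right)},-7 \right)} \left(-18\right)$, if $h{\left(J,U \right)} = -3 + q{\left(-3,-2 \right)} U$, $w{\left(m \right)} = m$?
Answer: $904$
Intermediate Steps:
$q{\left(C,O \right)} = 4 - C$
$h{\left(J,U \right)} = -3 + 7 U$ ($h{\left(J,U \right)} = -3 + \left(4 - -3\right) U = -3 + \left(4 + 3\right) U = -3 + 7 U$)
$-32 + h{\left(w{\left(0 \right)},-7 \right)} \left(-18\right) = -32 + \left(-3 + 7 \left(-7\right)\right) \left(-18\right) = -32 + \left(-3 - 49\right) \left(-18\right) = -32 - -936 = -32 + 936 = 904$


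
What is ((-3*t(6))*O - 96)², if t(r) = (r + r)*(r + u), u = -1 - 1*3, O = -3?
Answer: 14400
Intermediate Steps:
u = -4 (u = -1 - 3 = -4)
t(r) = 2*r*(-4 + r) (t(r) = (r + r)*(r - 4) = (2*r)*(-4 + r) = 2*r*(-4 + r))
((-3*t(6))*O - 96)² = (-6*6*(-4 + 6)*(-3) - 96)² = (-6*6*2*(-3) - 96)² = (-3*24*(-3) - 96)² = (-72*(-3) - 96)² = (216 - 96)² = 120² = 14400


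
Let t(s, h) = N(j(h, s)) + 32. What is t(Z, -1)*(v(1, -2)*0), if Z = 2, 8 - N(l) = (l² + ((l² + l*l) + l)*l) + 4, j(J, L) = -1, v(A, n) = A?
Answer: 0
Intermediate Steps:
N(l) = 4 - l² - l*(l + 2*l²) (N(l) = 8 - ((l² + ((l² + l*l) + l)*l) + 4) = 8 - ((l² + ((l² + l²) + l)*l) + 4) = 8 - ((l² + (2*l² + l)*l) + 4) = 8 - ((l² + (l + 2*l²)*l) + 4) = 8 - ((l² + l*(l + 2*l²)) + 4) = 8 - (4 + l² + l*(l + 2*l²)) = 8 + (-4 - l² - l*(l + 2*l²)) = 4 - l² - l*(l + 2*l²))
t(s, h) = 36 (t(s, h) = (4 - 2*(-1)² - 2*(-1)³) + 32 = (4 - 2*1 - 2*(-1)) + 32 = (4 - 2 + 2) + 32 = 4 + 32 = 36)
t(Z, -1)*(v(1, -2)*0) = 36*(1*0) = 36*0 = 0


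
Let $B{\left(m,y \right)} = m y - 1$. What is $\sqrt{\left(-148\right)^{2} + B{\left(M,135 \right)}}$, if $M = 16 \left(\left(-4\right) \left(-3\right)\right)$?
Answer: $\sqrt{47823} \approx 218.68$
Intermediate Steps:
$M = 192$ ($M = 16 \cdot 12 = 192$)
$B{\left(m,y \right)} = -1 + m y$
$\sqrt{\left(-148\right)^{2} + B{\left(M,135 \right)}} = \sqrt{\left(-148\right)^{2} + \left(-1 + 192 \cdot 135\right)} = \sqrt{21904 + \left(-1 + 25920\right)} = \sqrt{21904 + 25919} = \sqrt{47823}$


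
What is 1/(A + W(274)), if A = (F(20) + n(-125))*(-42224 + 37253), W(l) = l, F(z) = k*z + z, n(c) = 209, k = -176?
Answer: 1/16359835 ≈ 6.1125e-8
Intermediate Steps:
F(z) = -175*z (F(z) = -176*z + z = -175*z)
A = 16359561 (A = (-175*20 + 209)*(-42224 + 37253) = (-3500 + 209)*(-4971) = -3291*(-4971) = 16359561)
1/(A + W(274)) = 1/(16359561 + 274) = 1/16359835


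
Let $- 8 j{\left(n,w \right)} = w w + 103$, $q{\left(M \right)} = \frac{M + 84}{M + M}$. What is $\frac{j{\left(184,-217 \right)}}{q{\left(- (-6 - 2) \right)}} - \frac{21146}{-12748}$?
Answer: $- \frac{150157725}{146602} \approx -1024.3$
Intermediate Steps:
$q{\left(M \right)} = \frac{84 + M}{2 M}$
$j{\left(n,w \right)} = - \frac{103}{8} - \frac{w^{2}}{8}$ ($j{\left(n,w \right)} = - \frac{w w + 103}{8} = - \frac{w^{2} + 103}{8} = - \frac{103 + w^{2}}{8} = - \frac{103}{8} - \frac{w^{2}}{8}$)
$\frac{j{\left(184,-217 \right)}}{q{\left(- (-6 - 2) \right)}} - \frac{21146}{-12748} = \frac{- \frac{103}{8} - \frac{\left(-217\right)^{2}}{8}}{\frac{1}{2} \frac{1}{\left(-1\right) \left(-6 - 2\right)} \left(84 - \left(-6 - 2\right)\right)} - \frac{21146}{-12748} = \frac{- \frac{103}{8} - \frac{47089}{8}}{\frac{1}{2} \frac{1}{\left(-1\right) \left(-8\right)} \left(84 - -8\right)} - - \frac{10573}{6374} = \frac{- \frac{103}{8} - \frac{47089}{8}}{\frac{1}{2} \cdot \frac{1}{8} \left(84 + 8\right)} + \frac{10573}{6374} = - \frac{5899}{\frac{1}{2} \cdot \frac{1}{8} \cdot 92} + \frac{10573}{6374} = - \frac{5899}{\frac{23}{4}} + \frac{10573}{6374} = \left(-5899\right) \frac{4}{23} + \frac{10573}{6374} = - \frac{23596}{23} + \frac{10573}{6374} = - \frac{150157725}{146602}$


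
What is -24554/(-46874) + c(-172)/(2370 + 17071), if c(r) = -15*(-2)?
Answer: 239380267/455638717 ≈ 0.52537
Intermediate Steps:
c(r) = 30
-24554/(-46874) + c(-172)/(2370 + 17071) = -24554/(-46874) + 30/(2370 + 17071) = -24554*(-1/46874) + 30/19441 = 12277/23437 + 30*(1/19441) = 12277/23437 + 30/19441 = 239380267/455638717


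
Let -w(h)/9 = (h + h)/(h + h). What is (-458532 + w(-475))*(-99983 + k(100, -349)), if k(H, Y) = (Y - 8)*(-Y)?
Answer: 102977303616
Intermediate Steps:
w(h) = -9 (w(h) = -9*(h + h)/(h + h) = -9*2*h/(2*h) = -9*2*h*1/(2*h) = -9*1 = -9)
k(H, Y) = -Y*(-8 + Y) (k(H, Y) = (-8 + Y)*(-Y) = -Y*(-8 + Y))
(-458532 + w(-475))*(-99983 + k(100, -349)) = (-458532 - 9)*(-99983 - 349*(8 - 1*(-349))) = -458541*(-99983 - 349*(8 + 349)) = -458541*(-99983 - 349*357) = -458541*(-99983 - 124593) = -458541*(-224576) = 102977303616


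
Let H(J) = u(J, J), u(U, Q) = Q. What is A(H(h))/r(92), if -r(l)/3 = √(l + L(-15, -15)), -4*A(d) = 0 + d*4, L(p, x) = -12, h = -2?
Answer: -√5/30 ≈ -0.074536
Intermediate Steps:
H(J) = J
A(d) = -d (A(d) = -(0 + d*4)/4 = -(0 + 4*d)/4 = -d)
r(l) = -3*√(-12 + l) (r(l) = -3*√(l - 12) = -3*√(-12 + l))
A(H(h))/r(92) = (-1*(-2))/((-3*√(-12 + 92))) = 2/((-12*√5)) = 2*(-√5/60) = -√5/30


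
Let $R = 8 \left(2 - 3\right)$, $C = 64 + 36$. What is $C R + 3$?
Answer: $-797$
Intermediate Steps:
$C = 100$
$R = -8$ ($R = 8 \left(2 - 3\right) = 8 \left(-1\right) = -8$)
$C R + 3 = 100 \left(-8\right) + 3 = -800 + 3 = -797$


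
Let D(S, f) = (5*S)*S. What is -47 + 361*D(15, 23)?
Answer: 406078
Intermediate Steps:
D(S, f) = 5*S**2
-47 + 361*D(15, 23) = -47 + 361*(5*15**2) = -47 + 361*(5*225) = -47 + 361*1125 = -47 + 406125 = 406078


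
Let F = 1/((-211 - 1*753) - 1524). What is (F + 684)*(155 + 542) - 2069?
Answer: 1181000655/2488 ≈ 4.7468e+5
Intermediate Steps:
F = -1/2488 (F = 1/((-211 - 753) - 1524) = 1/(-964 - 1524) = 1/(-2488) = -1/2488 ≈ -0.00040193)
(F + 684)*(155 + 542) - 2069 = (-1/2488 + 684)*(155 + 542) - 2069 = (1701791/2488)*697 - 2069 = 1186148327/2488 - 2069 = 1181000655/2488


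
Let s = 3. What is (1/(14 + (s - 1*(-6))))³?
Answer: 1/12167 ≈ 8.2190e-5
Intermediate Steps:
(1/(14 + (s - 1*(-6))))³ = (1/(14 + (3 - 1*(-6))))³ = (1/(14 + (3 + 6)))³ = (1/(14 + 9))³ = (1/23)³ = 1/12167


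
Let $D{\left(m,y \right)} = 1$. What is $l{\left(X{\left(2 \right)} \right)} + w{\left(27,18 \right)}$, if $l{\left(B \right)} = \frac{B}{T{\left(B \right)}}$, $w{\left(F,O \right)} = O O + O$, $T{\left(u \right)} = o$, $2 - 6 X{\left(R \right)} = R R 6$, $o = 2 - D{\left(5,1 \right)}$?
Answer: $\frac{1015}{3} \approx 338.33$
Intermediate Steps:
$o = 1$ ($o = 2 - 1 = 1$)
$X{\left(R \right)} = \frac{1}{3} - R^{2}$ ($X{\left(R \right)} = \frac{1}{3} - \frac{R R 6}{6} = \frac{1}{3} - \frac{R^{2} \cdot 6}{6} = \frac{1}{3} - \frac{6 R^{2}}{6} = \frac{1}{3} - R^{2}$)
$T{\left(u \right)} = 1$
$w{\left(F,O \right)} = O + O^{2}$ ($w{\left(F,O \right)} = O^{2} + O = O + O^{2}$)
$l{\left(B \right)} = B$ ($l{\left(B \right)} = \frac{B}{1} = B 1 = B$)
$l{\left(X{\left(2 \right)} \right)} + w{\left(27,18 \right)} = \left(\frac{1}{3} - 2^{2}\right) + 18 \left(1 + 18\right) = \left(\frac{1}{3} - 4\right) + 18 \cdot 19 = \left(\frac{1}{3} - 4\right) + 342 = - \frac{11}{3} + 342 = \frac{1015}{3}$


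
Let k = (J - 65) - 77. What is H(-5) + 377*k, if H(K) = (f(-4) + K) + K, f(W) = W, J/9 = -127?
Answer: -484459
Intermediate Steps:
J = -1143 (J = 9*(-127) = -1143)
H(K) = -4 + 2*K (H(K) = (-4 + K) + K = -4 + 2*K)
k = -1285 (k = (-1143 - 65) - 77 = -1208 - 77 = -1285)
H(-5) + 377*k = (-4 + 2*(-5)) + 377*(-1285) = (-4 - 10) - 484445 = -14 - 484445 = -484459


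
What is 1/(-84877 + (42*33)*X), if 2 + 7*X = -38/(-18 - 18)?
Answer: -1/85064 ≈ -1.1756e-5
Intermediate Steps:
X = -17/126 (X = -2/7 + (-38/(-18 - 18))/7 = -2/7 + (-38/(-36))/7 = -2/7 + (-38*(-1/36))/7 = -2/7 + (⅐)*(19/18) = -2/7 + 19/126 = -17/126 ≈ -0.13492)
1/(-84877 + (42*33)*X) = 1/(-84877 + (42*33)*(-17/126)) = 1/(-84877 + 1386*(-17/126)) = 1/(-84877 - 187) = 1/(-85064) = -1/85064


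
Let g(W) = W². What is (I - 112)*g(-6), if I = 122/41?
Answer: -160920/41 ≈ -3924.9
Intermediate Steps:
I = 122/41 (I = 122*(1/41) = 122/41 ≈ 2.9756)
(I - 112)*g(-6) = (122/41 - 112)*(-6)² = -4470/41*36 = -160920/41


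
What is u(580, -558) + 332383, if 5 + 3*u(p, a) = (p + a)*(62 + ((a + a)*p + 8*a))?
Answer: -4446620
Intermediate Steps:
u(p, a) = -5/3 + (a + p)*(62 + 8*a + 2*a*p)/3 (u(p, a) = -5/3 + ((p + a)*(62 + ((a + a)*p + 8*a)))/3 = -5/3 + ((a + p)*(62 + ((2*a)*p + 8*a)))/3 = -5/3 + ((a + p)*(62 + (2*a*p + 8*a)))/3 = -5/3 + ((a + p)*(62 + (8*a + 2*a*p)))/3 = -5/3 + ((a + p)*(62 + 8*a + 2*a*p))/3 = -5/3 + (a + p)*(62 + 8*a + 2*a*p)/3)
u(580, -558) + 332383 = (-5/3 + (8/3)*(-558)**2 + (62/3)*(-558) + (62/3)*580 + (2/3)*(-558)*580**2 + (2/3)*580*(-558)**2 + (8/3)*(-558)*580) + 332383 = (-5/3 + (8/3)*311364 - 11532 + 35960/3 + (2/3)*(-558)*336400 + (2/3)*580*311364 - 863040) + 332383 = (-5/3 + 830304 - 11532 + 35960/3 - 125140800 + 120394080 - 863040) + 332383 = -4779003 + 332383 = -4446620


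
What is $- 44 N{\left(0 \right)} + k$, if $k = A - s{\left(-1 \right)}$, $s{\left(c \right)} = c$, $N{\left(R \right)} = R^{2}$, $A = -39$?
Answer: $-38$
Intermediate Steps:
$k = -38$ ($k = -39 - -1 = -39 + 1 = -38$)
$- 44 N{\left(0 \right)} + k = - 44 \cdot 0^{2} - 38 = \left(-44\right) 0 - 38 = 0 - 38 = -38$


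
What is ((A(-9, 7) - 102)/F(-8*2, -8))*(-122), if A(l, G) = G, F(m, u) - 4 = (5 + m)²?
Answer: 2318/25 ≈ 92.720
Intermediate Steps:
F(m, u) = 4 + (5 + m)²
((A(-9, 7) - 102)/F(-8*2, -8))*(-122) = ((7 - 102)/(4 + (5 - 8*2)²))*(-122) = -95/(4 + (5 - 16)²)*(-122) = -95/(4 + (-11)²)*(-122) = -95/(4 + 121)*(-122) = -95/125*(-122) = -95*1/125*(-122) = -19/25*(-122) = 2318/25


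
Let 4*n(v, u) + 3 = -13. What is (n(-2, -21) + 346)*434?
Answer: 148428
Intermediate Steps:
n(v, u) = -4 (n(v, u) = -3/4 + (1/4)*(-13) = -3/4 - 13/4 = -4)
(n(-2, -21) + 346)*434 = (-4 + 346)*434 = 342*434 = 148428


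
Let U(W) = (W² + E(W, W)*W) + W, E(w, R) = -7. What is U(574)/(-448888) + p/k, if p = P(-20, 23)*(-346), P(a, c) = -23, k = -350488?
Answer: -7365159645/9833116084 ≈ -0.74902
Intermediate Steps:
U(W) = W² - 6*W (U(W) = (W² - 7*W) + W = W² - 6*W)
p = 7958 (p = -23*(-346) = 7958)
U(574)/(-448888) + p/k = (574*(-6 + 574))/(-448888) + 7958/(-350488) = (574*568)*(-1/448888) + 7958*(-1/350488) = 326032*(-1/448888) - 3979/175244 = -40754/56111 - 3979/175244 = -7365159645/9833116084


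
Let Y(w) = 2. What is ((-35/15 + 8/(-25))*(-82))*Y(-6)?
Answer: 32636/75 ≈ 435.15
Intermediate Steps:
((-35/15 + 8/(-25))*(-82))*Y(-6) = ((-35/15 + 8/(-25))*(-82))*2 = ((-35*1/15 + 8*(-1/25))*(-82))*2 = ((-7/3 - 8/25)*(-82))*2 = -199/75*(-82)*2 = (16318/75)*2 = 32636/75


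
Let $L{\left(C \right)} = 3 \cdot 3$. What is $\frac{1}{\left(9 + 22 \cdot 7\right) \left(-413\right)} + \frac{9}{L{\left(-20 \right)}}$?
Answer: $\frac{67318}{67319} \approx 0.99998$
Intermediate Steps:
$L{\left(C \right)} = 9$
$\frac{1}{\left(9 + 22 \cdot 7\right) \left(-413\right)} + \frac{9}{L{\left(-20 \right)}} = \frac{1}{\left(9 + 22 \cdot 7\right) \left(-413\right)} + \frac{9}{9} = \frac{1}{9 + 154} \left(- \frac{1}{413}\right) + 9 \cdot \frac{1}{9} = \frac{1}{163} \left(- \frac{1}{413}\right) + 1 = - \frac{1}{67319} + 1 = \frac{67318}{67319}$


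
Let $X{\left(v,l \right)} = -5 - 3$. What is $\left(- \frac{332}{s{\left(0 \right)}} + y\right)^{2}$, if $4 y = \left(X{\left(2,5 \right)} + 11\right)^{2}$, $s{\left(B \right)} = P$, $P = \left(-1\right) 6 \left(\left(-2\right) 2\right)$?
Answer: $\frac{19321}{144} \approx 134.17$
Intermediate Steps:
$P = 24$ ($P = \left(-6\right) \left(-4\right) = 24$)
$s{\left(B \right)} = 24$
$X{\left(v,l \right)} = -8$
$y = \frac{9}{4}$ ($y = \frac{\left(-8 + 11\right)^{2}}{4} = \frac{3^{2}}{4} = \frac{1}{4} \cdot 9 = \frac{9}{4} \approx 2.25$)
$\left(- \frac{332}{s{\left(0 \right)}} + y\right)^{2} = \left(- \frac{332}{24} + \frac{9}{4}\right)^{2} = \left(\left(-332\right) \frac{1}{24} + \frac{9}{4}\right)^{2} = \left(- \frac{83}{6} + \frac{9}{4}\right)^{2} = \left(- \frac{139}{12}\right)^{2} = \frac{19321}{144}$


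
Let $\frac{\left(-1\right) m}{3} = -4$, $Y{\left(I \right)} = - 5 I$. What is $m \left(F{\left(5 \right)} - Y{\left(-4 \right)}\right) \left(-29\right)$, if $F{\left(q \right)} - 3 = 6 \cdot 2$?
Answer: $1740$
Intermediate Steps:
$F{\left(q \right)} = 15$ ($F{\left(q \right)} = 3 + 6 \cdot 2 = 3 + 12 = 15$)
$m = 12$ ($m = \left(-3\right) \left(-4\right) = 12$)
$m \left(F{\left(5 \right)} - Y{\left(-4 \right)}\right) \left(-29\right) = 12 \left(15 - \left(-5\right) \left(-4\right)\right) \left(-29\right) = 12 \left(15 - 20\right) \left(-29\right) = 12 \left(-5\right) \left(-29\right) = \left(-60\right) \left(-29\right) = 1740$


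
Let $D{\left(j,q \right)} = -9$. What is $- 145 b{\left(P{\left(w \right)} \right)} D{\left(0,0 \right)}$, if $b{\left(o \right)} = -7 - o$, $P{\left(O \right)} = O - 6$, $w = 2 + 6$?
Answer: $-11745$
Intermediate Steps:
$w = 8$
$P{\left(O \right)} = -6 + O$ ($P{\left(O \right)} = O - 6 = -6 + O$)
$- 145 b{\left(P{\left(w \right)} \right)} D{\left(0,0 \right)} = - 145 \left(-7 - \left(-6 + 8\right)\right) \left(-9\right) = - 145 \left(-7 - 2\right) \left(-9\right) = \left(-145\right) \left(-9\right) \left(-9\right) = 1305 \left(-9\right) = -11745$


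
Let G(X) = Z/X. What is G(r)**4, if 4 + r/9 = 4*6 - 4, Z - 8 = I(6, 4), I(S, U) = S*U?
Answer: 16/6561 ≈ 0.0024387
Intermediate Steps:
Z = 32 (Z = 8 + 6*4 = 8 + 24 = 32)
r = 144 (r = -36 + 9*(4*6 - 4) = -36 + 9*(24 - 4) = -36 + 9*20 = -36 + 180 = 144)
G(X) = 32/X
G(r)**4 = (32/144)**4 = (32*(1/144))**4 = (2/9)**4 = 16/6561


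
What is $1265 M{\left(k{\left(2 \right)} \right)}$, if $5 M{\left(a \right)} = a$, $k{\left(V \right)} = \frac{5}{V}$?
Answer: $\frac{1265}{2} \approx 632.5$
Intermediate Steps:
$M{\left(a \right)} = \frac{a}{5}$
$1265 M{\left(k{\left(2 \right)} \right)} = 1265 \frac{5 \cdot \frac{1}{2}}{5} = 1265 \cdot \frac{1}{5} \cdot \frac{5}{2} = 1265 \cdot \frac{1}{2} = \frac{1265}{2}$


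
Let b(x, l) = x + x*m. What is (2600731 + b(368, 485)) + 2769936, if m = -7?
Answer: 5368459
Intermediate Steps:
b(x, l) = -6*x (b(x, l) = x + x*(-7) = x - 7*x = -6*x)
(2600731 + b(368, 485)) + 2769936 = (2600731 - 6*368) + 2769936 = (2600731 - 2208) + 2769936 = 2598523 + 2769936 = 5368459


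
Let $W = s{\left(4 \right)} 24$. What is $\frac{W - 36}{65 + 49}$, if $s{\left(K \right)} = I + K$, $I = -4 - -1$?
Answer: $- \frac{2}{19} \approx -0.10526$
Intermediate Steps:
$I = -3$ ($I = -4 + 1 = -3$)
$s{\left(K \right)} = -3 + K$
$W = 24$ ($W = \left(-3 + 4\right) 24 = 1 \cdot 24 = 24$)
$\frac{W - 36}{65 + 49} = \frac{24 - 36}{65 + 49} = - \frac{12}{114} = \left(-12\right) \frac{1}{114} = - \frac{2}{19}$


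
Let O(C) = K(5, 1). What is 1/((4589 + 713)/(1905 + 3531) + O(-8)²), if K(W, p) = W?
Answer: 2718/70601 ≈ 0.038498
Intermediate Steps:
O(C) = 5
1/((4589 + 713)/(1905 + 3531) + O(-8)²) = 1/((4589 + 713)/(1905 + 3531) + 5²) = 1/(5302/5436 + 25) = 1/(5302*(1/5436) + 25) = 1/(2651/2718 + 25) = 1/(70601/2718) = 2718/70601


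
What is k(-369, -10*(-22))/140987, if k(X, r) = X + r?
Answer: -149/140987 ≈ -0.0010568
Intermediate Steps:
k(-369, -10*(-22))/140987 = (-369 - 10*(-22))/140987 = (-369 + 220)*(1/140987) = -149*1/140987 = -149/140987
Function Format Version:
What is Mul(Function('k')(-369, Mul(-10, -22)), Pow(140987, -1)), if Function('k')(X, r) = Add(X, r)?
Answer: Rational(-149, 140987) ≈ -0.0010568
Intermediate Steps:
Mul(Function('k')(-369, Mul(-10, -22)), Pow(140987, -1)) = Mul(Add(-369, Mul(-10, -22)), Pow(140987, -1)) = Mul(Add(-369, 220), Rational(1, 140987)) = Mul(-149, Rational(1, 140987)) = Rational(-149, 140987)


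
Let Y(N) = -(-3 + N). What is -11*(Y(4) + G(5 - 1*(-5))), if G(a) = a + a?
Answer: -209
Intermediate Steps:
Y(N) = 3 - N
G(a) = 2*a
-11*(Y(4) + G(5 - 1*(-5))) = -11*((3 - 1*4) + 2*(5 - 1*(-5))) = -11*((3 - 4) + 2*(5 + 5)) = -11*(-1 + 2*10) = -11*(-1 + 20) = -11*19 = -209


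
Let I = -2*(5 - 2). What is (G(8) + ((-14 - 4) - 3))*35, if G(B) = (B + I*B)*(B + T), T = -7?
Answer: -2135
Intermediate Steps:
I = -6 (I = -2*3 = -6)
G(B) = -5*B*(-7 + B) (G(B) = (B - 6*B)*(B - 7) = (-5*B)*(-7 + B) = -5*B*(-7 + B))
(G(8) + ((-14 - 4) - 3))*35 = (5*8*(7 - 1*8) + ((-14 - 4) - 3))*35 = (5*8*(7 - 8) + (-18 - 3))*35 = (5*8*(-1) - 21)*35 = (-40 - 21)*35 = -61*35 = -2135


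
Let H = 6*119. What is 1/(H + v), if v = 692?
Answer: 1/1406 ≈ 0.00071124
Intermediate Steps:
H = 714
1/(H + v) = 1/(714 + 692) = 1/1406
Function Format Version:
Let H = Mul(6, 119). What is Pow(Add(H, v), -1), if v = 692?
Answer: Rational(1, 1406) ≈ 0.00071124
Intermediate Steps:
H = 714
Pow(Add(H, v), -1) = Pow(Add(714, 692), -1) = Pow(1406, -1) = Rational(1, 1406)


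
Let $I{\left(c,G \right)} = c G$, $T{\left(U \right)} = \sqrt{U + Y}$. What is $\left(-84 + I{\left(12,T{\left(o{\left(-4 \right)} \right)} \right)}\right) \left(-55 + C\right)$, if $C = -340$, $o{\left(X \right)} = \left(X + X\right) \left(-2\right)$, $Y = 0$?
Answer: $14220$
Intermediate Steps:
$o{\left(X \right)} = - 4 X$ ($o{\left(X \right)} = 2 X \left(-2\right) = - 4 X$)
$T{\left(U \right)} = \sqrt{U}$ ($T{\left(U \right)} = \sqrt{U + 0} = \sqrt{U}$)
$I{\left(c,G \right)} = G c$
$\left(-84 + I{\left(12,T{\left(o{\left(-4 \right)} \right)} \right)}\right) \left(-55 + C\right) = \left(-84 + \sqrt{\left(-4\right) \left(-4\right)} 12\right) \left(-55 - 340\right) = \left(-84 + \sqrt{16} \cdot 12\right) \left(-395\right) = \left(-84 + 4 \cdot 12\right) \left(-395\right) = \left(-84 + 48\right) \left(-395\right) = \left(-36\right) \left(-395\right) = 14220$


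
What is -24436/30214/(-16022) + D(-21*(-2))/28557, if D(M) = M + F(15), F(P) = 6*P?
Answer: 5383127359/1152010102863 ≈ 0.0046728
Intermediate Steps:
D(M) = 90 + M (D(M) = M + 6*15 = M + 90 = 90 + M)
-24436/30214/(-16022) + D(-21*(-2))/28557 = -24436/30214/(-16022) + (90 - 21*(-2))/28557 = -24436*1/30214*(-1/16022) + (90 + 42)*(1/28557) = -12218/15107*(-1/16022) + 132*(1/28557) = 6109/121022177 + 44/9519 = 5383127359/1152010102863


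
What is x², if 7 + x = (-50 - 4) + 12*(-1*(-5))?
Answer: 1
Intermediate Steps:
x = -1 (x = -7 + ((-50 - 4) + 12*(-1*(-5))) = -7 + (-54 + 12*5) = -7 + (-54 + 60) = -7 + 6 = -1)
x² = (-1)² = 1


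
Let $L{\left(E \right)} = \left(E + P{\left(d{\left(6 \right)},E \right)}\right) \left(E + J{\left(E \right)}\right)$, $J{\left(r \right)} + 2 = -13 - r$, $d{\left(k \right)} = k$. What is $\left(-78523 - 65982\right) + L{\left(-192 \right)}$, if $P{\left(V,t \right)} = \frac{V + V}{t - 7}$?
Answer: $- \frac{28183195}{199} \approx -1.4162 \cdot 10^{5}$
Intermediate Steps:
$J{\left(r \right)} = -15 - r$ ($J{\left(r \right)} = -2 - \left(13 + r\right) = -15 - r$)
$P{\left(V,t \right)} = \frac{2 V}{-7 + t}$
$L{\left(E \right)} = - \frac{180}{-7 + E} - 15 E$ ($L{\left(E \right)} = \left(E + 2 \cdot 6 \frac{1}{-7 + E}\right) \left(E - \left(15 + E\right)\right) = \left(E + \frac{12}{-7 + E}\right) \left(-15\right) = - \frac{180}{-7 + E} - 15 E$)
$\left(-78523 - 65982\right) + L{\left(-192 \right)} = \left(-78523 - 65982\right) + \frac{15 \left(-12 - - 192 \left(-7 - 192\right)\right)}{-7 - 192} = -144505 + \frac{15 \left(-12 - \left(-192\right) \left(-199\right)\right)}{-199} = -144505 + 15 \left(- \frac{1}{199}\right) \left(-12 - 38208\right) = -144505 + 15 \left(- \frac{1}{199}\right) \left(-38220\right) = -144505 + \frac{573300}{199} = - \frac{28183195}{199}$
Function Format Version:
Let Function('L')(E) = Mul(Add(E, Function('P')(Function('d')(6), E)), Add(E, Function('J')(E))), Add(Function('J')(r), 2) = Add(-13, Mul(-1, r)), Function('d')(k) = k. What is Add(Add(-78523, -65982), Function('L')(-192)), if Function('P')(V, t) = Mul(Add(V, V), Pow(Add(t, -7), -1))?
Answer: Rational(-28183195, 199) ≈ -1.4162e+5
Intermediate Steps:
Function('J')(r) = Add(-15, Mul(-1, r)) (Function('J')(r) = Add(-2, Add(-13, Mul(-1, r))) = Add(-15, Mul(-1, r)))
Function('P')(V, t) = Mul(2, V, Pow(Add(-7, t), -1)) (Function('P')(V, t) = Mul(Mul(2, V), Pow(Add(-7, t), -1)) = Mul(2, V, Pow(Add(-7, t), -1)))
Function('L')(E) = Add(Mul(-180, Pow(Add(-7, E), -1)), Mul(-15, E)) (Function('L')(E) = Mul(Add(E, Mul(2, 6, Pow(Add(-7, E), -1))), Add(E, Add(-15, Mul(-1, E)))) = Mul(Add(E, Mul(12, Pow(Add(-7, E), -1))), -15) = Add(Mul(-180, Pow(Add(-7, E), -1)), Mul(-15, E)))
Add(Add(-78523, -65982), Function('L')(-192)) = Add(Add(-78523, -65982), Mul(15, Pow(Add(-7, -192), -1), Add(-12, Mul(-1, -192, Add(-7, -192))))) = Add(-144505, Mul(15, Pow(-199, -1), Add(-12, Mul(-1, -192, -199)))) = Add(-144505, Mul(15, Rational(-1, 199), Add(-12, -38208))) = Add(-144505, Mul(15, Rational(-1, 199), -38220)) = Add(-144505, Rational(573300, 199)) = Rational(-28183195, 199)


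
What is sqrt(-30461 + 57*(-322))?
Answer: I*sqrt(48815) ≈ 220.94*I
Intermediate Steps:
sqrt(-30461 + 57*(-322)) = sqrt(-30461 - 18354) = sqrt(-48815) = I*sqrt(48815)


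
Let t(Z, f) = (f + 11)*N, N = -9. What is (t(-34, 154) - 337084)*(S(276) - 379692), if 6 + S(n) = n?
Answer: 128460527118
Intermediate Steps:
t(Z, f) = -99 - 9*f (t(Z, f) = (f + 11)*(-9) = (11 + f)*(-9) = -99 - 9*f)
S(n) = -6 + n
(t(-34, 154) - 337084)*(S(276) - 379692) = ((-99 - 9*154) - 337084)*((-6 + 276) - 379692) = ((-99 - 1386) - 337084)*(270 - 379692) = (-1485 - 337084)*(-379422) = -338569*(-379422) = 128460527118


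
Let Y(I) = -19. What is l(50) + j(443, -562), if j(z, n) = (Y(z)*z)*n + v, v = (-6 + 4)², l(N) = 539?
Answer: 4730897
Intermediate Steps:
v = 4 (v = (-2)² = 4)
j(z, n) = 4 - 19*n*z (j(z, n) = (-19*z)*n + 4 = -19*n*z + 4 = 4 - 19*n*z)
l(50) + j(443, -562) = 539 + (4 - 19*(-562)*443) = 539 + (4 + 4730354) = 539 + 4730358 = 4730897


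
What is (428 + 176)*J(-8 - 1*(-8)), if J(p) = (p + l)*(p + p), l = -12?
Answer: 0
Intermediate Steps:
J(p) = 2*p*(-12 + p) (J(p) = (p - 12)*(p + p) = (-12 + p)*(2*p) = 2*p*(-12 + p))
(428 + 176)*J(-8 - 1*(-8)) = (428 + 176)*(2*(-8 - 1*(-8))*(-12 + (-8 - 1*(-8)))) = 604*(2*(-8 + 8)*(-12 + (-8 + 8))) = 604*(2*0*(-12 + 0)) = 604*(2*0*(-12)) = 604*0 = 0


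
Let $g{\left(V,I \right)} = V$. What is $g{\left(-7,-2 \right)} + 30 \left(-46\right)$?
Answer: $-1387$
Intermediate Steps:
$g{\left(-7,-2 \right)} + 30 \left(-46\right) = -7 + 30 \left(-46\right) = -7 - 1380 = -1387$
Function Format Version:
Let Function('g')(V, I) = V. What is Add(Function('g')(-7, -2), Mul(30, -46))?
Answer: -1387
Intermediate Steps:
Add(Function('g')(-7, -2), Mul(30, -46)) = Add(-7, Mul(30, -46)) = Add(-7, -1380) = -1387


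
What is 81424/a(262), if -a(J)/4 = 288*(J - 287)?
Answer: 5089/1800 ≈ 2.8272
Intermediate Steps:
a(J) = 330624 - 1152*J (a(J) = -1152*(J - 287) = -1152*(-287 + J) = -4*(-82656 + 288*J) = 330624 - 1152*J)
81424/a(262) = 81424/(330624 - 1152*262) = 81424/(330624 - 301824) = 81424/28800 = 81424*(1/28800) = 5089/1800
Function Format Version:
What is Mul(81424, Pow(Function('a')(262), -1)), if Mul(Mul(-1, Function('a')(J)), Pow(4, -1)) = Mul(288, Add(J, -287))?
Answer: Rational(5089, 1800) ≈ 2.8272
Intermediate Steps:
Function('a')(J) = Add(330624, Mul(-1152, J)) (Function('a')(J) = Mul(-4, Mul(288, Add(J, -287))) = Mul(-4, Mul(288, Add(-287, J))) = Mul(-4, Add(-82656, Mul(288, J))) = Add(330624, Mul(-1152, J)))
Mul(81424, Pow(Function('a')(262), -1)) = Mul(81424, Pow(Add(330624, Mul(-1152, 262)), -1)) = Mul(81424, Pow(Add(330624, -301824), -1)) = Mul(81424, Pow(28800, -1)) = Mul(81424, Rational(1, 28800)) = Rational(5089, 1800)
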